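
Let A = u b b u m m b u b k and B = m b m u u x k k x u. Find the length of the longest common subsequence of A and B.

Backtracking the LCS table gives one alignment: b (A2,B2) → u (A4,B4) → u (A8,B5) → k (A10,B8).
So the longest common subsequence has length 4.

4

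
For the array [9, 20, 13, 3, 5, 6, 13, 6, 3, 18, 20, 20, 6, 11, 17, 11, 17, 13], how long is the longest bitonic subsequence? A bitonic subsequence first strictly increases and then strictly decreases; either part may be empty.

8

One longest bitonic subsequence is 3, 5, 6, 13, 18, 20, 17, 13 (positions 4,5,6,7,10,11,17,18): it rises to 20 then falls. Length 8 is optimal.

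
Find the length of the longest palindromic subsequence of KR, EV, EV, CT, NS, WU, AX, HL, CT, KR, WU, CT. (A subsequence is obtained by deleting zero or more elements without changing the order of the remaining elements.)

One longest palindromic subsequence is CT WU KR WU CT (positions 4,6,10,11,12); it reads the same forward and backward, and the interval DP gives dp[1][12] = 5.

5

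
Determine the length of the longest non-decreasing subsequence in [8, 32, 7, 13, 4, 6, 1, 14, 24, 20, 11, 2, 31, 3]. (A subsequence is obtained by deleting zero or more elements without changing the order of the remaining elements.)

5

Let dp[i] be the longest non-decreasing subsequence ending at position i. Then dp = [1, 2, 1, 2, 1, 2, 1, 3, 4, 4, 3, 2, 5, 3].
The maximum is 5; one witness is 8, 13, 14, 24, 31 at positions 1,4,8,9,13.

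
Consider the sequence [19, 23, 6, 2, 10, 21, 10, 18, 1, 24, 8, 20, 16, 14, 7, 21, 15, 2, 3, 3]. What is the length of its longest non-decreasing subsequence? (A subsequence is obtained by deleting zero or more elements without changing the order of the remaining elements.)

6

Let dp[i] be the longest non-decreasing subsequence ending at position i. Then dp = [1, 2, 1, 1, 2, 3, 3, 4, 1, 5, 2, 5, 4, 4, 2, 6, 5, 2, 3, 4].
The maximum is 6; one witness is 6, 10, 10, 18, 20, 21 at positions 3,5,7,8,12,16.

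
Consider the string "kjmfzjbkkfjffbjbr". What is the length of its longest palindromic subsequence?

8

One longest palindromic subsequence is jfjkkjfj (positions 2,4,6,8,9,11,13,15); it reads the same forward and backward, and the interval DP gives dp[1][17] = 8.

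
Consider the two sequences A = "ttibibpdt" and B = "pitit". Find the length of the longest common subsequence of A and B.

A longest common subsequence is tit (length 3); the LCS DP confirms no longer common subsequence exists.

3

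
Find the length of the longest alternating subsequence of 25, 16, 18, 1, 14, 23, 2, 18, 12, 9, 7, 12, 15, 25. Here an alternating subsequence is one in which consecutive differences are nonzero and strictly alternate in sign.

9

Track the best alternating length ending on an up-step vs a down-step at each position: up/down = 1/1, 1/2, 3/2, 1/4, 5/4, 5/2, 5/6, 7/6, 7/8, 7/8, 7/8, 9/8, 9/8, 9/1.
The maximum over both is 9; one such subsequence is 25, 16, 18, 1, 14, 2, 18, 9, 12.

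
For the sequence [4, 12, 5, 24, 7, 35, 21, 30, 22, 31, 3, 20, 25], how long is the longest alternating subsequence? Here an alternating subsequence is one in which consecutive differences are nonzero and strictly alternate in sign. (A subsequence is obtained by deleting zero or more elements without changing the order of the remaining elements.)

A longest alternating subsequence is 4, 12, 5, 24, 7, 35, 21, 30, 22, 31, 3, 20 (positions 1,2,3,4,5,6,7,8,9,10,11,12); its 11 consecutive differences strictly alternate in sign, and length 12 is optimal.

12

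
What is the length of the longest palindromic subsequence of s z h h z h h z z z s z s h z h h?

12

One longest palindromic subsequence is hhzhzzzzhzhh (positions 3,4,5,6,8,9,10,12,14,15,16,17); it reads the same forward and backward, and the interval DP gives dp[1][17] = 12.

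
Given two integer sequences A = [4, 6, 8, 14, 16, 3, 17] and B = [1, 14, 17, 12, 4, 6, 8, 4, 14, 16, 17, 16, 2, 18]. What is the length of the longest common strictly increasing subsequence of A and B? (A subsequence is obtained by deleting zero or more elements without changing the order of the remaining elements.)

6

For each value that appears in both, track the longest common increasing run ending there.
The best achievable length is 6; one witness is 4, 6, 8, 14, 16, 17 (A-positions 1,2,3,4,5,7, B-positions 5,6,7,9,10,11).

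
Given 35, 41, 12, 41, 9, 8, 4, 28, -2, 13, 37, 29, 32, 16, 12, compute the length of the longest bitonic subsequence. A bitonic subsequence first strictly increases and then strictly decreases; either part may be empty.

Let inc[i] be the LIS ending at i and dec[i] the longest strictly decreasing subsequence starting at i. inc = [1, 2, 1, 2, 1, 1, 1, 2, 1, 2, 3, 3, 4, 3, 2], dec = [6, 6, 5, 5, 4, 3, 2, 3, 1, 2, 4, 3, 3, 2, 1].
max_i inc[i]+dec[i]−1 = 7, with one witness 35, 41, 12, 9, 8, 4, -2.

7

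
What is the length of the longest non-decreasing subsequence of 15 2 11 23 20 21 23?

5

Let dp[i] be the longest non-decreasing subsequence ending at position i. Then dp = [1, 1, 2, 3, 3, 4, 5].
The maximum is 5; one witness is 2, 11, 20, 21, 23 at positions 2,3,5,6,7.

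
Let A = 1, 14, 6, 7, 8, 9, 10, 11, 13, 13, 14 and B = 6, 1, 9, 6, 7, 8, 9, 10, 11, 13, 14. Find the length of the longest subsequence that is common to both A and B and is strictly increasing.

A longest common strictly increasing subsequence is 1, 6, 7, 8, 9, 10, 11, 13, 14 (length 9); it appears in order in both A and B, and no longer such subsequence exists.

9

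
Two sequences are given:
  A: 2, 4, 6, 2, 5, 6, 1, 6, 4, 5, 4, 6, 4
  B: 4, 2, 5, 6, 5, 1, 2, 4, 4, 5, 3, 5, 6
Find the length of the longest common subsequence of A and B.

Backtracking the LCS table gives one alignment: 4 (A2,B1) → 2 (A4,B2) → 5 (A5,B3) → 6 (A6,B4) → 1 (A7,B6) → 4 (A9,B9) → 5 (A10,B12) → 6 (A12,B13).
So the longest common subsequence has length 8.

8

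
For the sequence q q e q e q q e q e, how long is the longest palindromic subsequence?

One longest palindromic subsequence is eqeqqeqe (positions 3,4,5,6,7,8,9,10); it reads the same forward and backward, and the interval DP gives dp[1][10] = 8.

8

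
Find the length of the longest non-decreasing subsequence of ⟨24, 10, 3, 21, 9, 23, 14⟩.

3

Scanning left to right, the best length ending at each element is: 24→1, 10→1, 3→1, 21→2, 9→2, 23→3, 14→3.
So the longest non-decreasing subsequence has length 3, e.g. 10, 21, 23.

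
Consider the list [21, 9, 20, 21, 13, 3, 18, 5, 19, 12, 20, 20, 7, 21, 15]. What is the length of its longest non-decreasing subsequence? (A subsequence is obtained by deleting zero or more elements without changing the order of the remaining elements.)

7

Let dp[i] be the longest non-decreasing subsequence ending at position i. Then dp = [1, 1, 2, 3, 2, 1, 3, 2, 4, 3, 5, 6, 3, 7, 4].
The maximum is 7; one witness is 9, 13, 18, 19, 20, 20, 21 at positions 2,5,7,9,11,12,14.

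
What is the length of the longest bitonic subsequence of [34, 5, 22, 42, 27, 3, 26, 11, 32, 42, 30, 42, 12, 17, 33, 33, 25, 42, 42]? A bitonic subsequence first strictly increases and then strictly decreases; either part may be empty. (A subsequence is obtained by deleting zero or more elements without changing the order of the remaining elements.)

7

Let inc[i] be the LIS ending at i and dec[i] the longest strictly decreasing subsequence starting at i. inc = [1, 1, 2, 3, 3, 1, 3, 2, 4, 5, 4, 5, 3, 4, 5, 5, 5, 6, 6], dec = [4, 2, 2, 4, 3, 1, 2, 1, 3, 3, 2, 3, 1, 1, 2, 2, 1, 1, 1].
max_i inc[i]+dec[i]−1 = 7, with one witness 5, 22, 27, 32, 42, 33, 25.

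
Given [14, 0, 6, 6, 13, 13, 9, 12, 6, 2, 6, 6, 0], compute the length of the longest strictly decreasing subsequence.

6

Let dp[i] be the longest decreasing subsequence ending at position i. Then dp = [1, 2, 2, 2, 2, 2, 3, 3, 4, 5, 4, 4, 6].
The maximum is 6; one witness is 14, 13, 9, 6, 2, 0 at positions 1,5,7,9,10,13.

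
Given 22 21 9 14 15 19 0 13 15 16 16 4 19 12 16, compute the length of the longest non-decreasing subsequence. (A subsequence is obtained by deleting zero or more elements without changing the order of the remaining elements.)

One longest non-decreasing subsequence is 9, 14, 15, 15, 16, 16, 19 (positions 3,4,5,9,10,11,13), of length 7; no longer one exists.

7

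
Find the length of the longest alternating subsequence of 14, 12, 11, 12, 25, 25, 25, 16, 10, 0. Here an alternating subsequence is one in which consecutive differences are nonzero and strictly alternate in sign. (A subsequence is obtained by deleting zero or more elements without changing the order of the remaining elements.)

A longest alternating subsequence is 14, 12, 25, 16 (positions 1,2,5,8); its 3 consecutive differences strictly alternate in sign, and length 4 is optimal.

4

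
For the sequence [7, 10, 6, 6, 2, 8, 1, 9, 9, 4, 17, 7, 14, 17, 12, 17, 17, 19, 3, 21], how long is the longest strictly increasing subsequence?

7

Scanning left to right, the best length ending at each element is: 7→1, 10→2, 6→1, 6→1, 2→1, 8→2, 1→1, 9→3, 9→3, 4→2, 17→4, 7→3, 14→4, 17→5, 12→4, 17→5, 17→5, 19→6, 3→2, 21→7.
So the longest increasing subsequence has length 7, e.g. 7, 8, 9, 14, 17, 19, 21.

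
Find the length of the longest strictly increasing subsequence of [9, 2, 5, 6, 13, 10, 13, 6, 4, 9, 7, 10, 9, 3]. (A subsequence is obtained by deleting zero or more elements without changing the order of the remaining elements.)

5

Let dp[i] be the longest increasing subsequence ending at position i. Then dp = [1, 1, 2, 3, 4, 4, 5, 3, 2, 4, 4, 5, 5, 2].
The maximum is 5; one witness is 2, 5, 6, 10, 13 at positions 2,3,4,6,7.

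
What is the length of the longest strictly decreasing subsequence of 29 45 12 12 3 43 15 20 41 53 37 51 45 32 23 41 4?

Scanning left to right, the best length ending at each element is: 29→1, 45→1, 12→2, 12→2, 3→3, 43→2, 15→3, 20→3, 41→3, 53→1, 37→4, 51→2, 45→3, 32→5, 23→6, 41→4, 4→7.
So the longest decreasing subsequence has length 7, e.g. 45, 43, 41, 37, 32, 23, 4.

7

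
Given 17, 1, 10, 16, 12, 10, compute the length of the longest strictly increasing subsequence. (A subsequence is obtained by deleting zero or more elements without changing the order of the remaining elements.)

3

Scanning left to right, the best length ending at each element is: 17→1, 1→1, 10→2, 16→3, 12→3, 10→2.
So the longest increasing subsequence has length 3, e.g. 1, 10, 16.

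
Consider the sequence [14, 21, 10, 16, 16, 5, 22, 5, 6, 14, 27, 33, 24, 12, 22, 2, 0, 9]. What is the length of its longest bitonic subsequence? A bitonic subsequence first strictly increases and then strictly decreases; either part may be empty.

9

One longest bitonic subsequence is 14, 21, 22, 27, 33, 24, 22, 2, 0 (positions 1,2,7,11,12,13,15,16,17): it rises to 33 then falls. Length 9 is optimal.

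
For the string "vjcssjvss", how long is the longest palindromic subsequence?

One longest palindromic subsequence is vjssjv (positions 1,2,4,5,6,7); it reads the same forward and backward, and the interval DP gives dp[1][9] = 6.

6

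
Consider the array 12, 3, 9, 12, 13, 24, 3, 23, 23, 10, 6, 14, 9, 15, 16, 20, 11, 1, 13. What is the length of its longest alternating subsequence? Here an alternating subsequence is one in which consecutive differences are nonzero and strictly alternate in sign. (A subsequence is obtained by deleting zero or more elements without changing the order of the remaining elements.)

Track the best alternating length ending on an up-step vs a down-step at each position: up/down = 1/1, 1/2, 3/2, 3/1, 3/1, 3/1, 1/4, 5/4, 5/4, 5/6, 5/6, 7/6, 7/8, 9/6, 9/6, 9/6, 9/10, 1/10, 11/10.
The maximum over both is 11; one such subsequence is 12, 3, 9, 3, 23, 10, 14, 9, 15, 11, 13.

11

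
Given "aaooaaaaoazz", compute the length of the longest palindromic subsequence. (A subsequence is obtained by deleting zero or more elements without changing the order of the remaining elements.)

One longest palindromic subsequence is aoaaaaoa (positions 2,3,5,6,7,8,9,10); it reads the same forward and backward, and the interval DP gives dp[1][12] = 8.

8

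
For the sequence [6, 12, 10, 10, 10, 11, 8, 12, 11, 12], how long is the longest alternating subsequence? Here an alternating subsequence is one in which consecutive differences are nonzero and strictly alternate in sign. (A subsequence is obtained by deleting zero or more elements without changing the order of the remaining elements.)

Track the best alternating length ending on an up-step vs a down-step at each position: up/down = 1/1, 2/1, 2/3, 2/3, 2/3, 4/3, 2/5, 6/1, 6/7, 8/1.
The maximum over both is 8; one such subsequence is 6, 12, 10, 11, 8, 12, 11, 12.

8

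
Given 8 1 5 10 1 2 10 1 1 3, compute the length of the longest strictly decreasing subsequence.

Let dp[i] be the longest decreasing subsequence ending at position i. Then dp = [1, 2, 2, 1, 3, 3, 1, 4, 4, 3].
The maximum is 4; one witness is 8, 5, 2, 1 at positions 1,3,6,8.

4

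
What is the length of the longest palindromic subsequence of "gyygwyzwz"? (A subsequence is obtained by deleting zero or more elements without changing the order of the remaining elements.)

One longest palindromic subsequence is gyyg (positions 1,2,3,4); it reads the same forward and backward, and the interval DP gives dp[1][9] = 4.

4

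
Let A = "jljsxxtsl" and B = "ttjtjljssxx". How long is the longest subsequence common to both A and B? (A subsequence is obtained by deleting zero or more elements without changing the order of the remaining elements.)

A longest common subsequence is jljsxx (length 6); the LCS DP confirms no longer common subsequence exists.

6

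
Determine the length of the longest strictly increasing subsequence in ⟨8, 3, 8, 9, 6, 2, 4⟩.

3

Scanning left to right, the best length ending at each element is: 8→1, 3→1, 8→2, 9→3, 6→2, 2→1, 4→2.
So the longest increasing subsequence has length 3, e.g. 3, 8, 9.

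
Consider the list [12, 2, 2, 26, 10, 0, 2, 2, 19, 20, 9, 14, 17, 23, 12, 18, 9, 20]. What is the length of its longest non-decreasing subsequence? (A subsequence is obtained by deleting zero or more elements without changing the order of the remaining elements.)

9

One longest non-decreasing subsequence is 2, 2, 2, 2, 9, 14, 17, 18, 20 (positions 2,3,7,8,11,12,13,16,18), of length 9; no longer one exists.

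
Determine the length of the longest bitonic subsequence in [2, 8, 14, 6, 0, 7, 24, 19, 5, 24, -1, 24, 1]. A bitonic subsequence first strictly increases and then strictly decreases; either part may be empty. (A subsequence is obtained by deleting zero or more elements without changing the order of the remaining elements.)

7

Let inc[i] be the LIS ending at i and dec[i] the longest strictly decreasing subsequence starting at i. inc = [1, 2, 3, 2, 1, 3, 4, 4, 2, 5, 1, 5, 2], dec = [3, 4, 4, 3, 2, 3, 4, 3, 2, 2, 1, 2, 1].
max_i inc[i]+dec[i]−1 = 7, with one witness 2, 8, 14, 24, 19, 5, 1.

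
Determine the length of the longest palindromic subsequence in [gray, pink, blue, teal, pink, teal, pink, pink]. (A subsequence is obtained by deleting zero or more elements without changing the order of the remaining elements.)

One longest palindromic subsequence is pink pink teal pink pink (positions 2,5,6,7,8); it reads the same forward and backward, and the interval DP gives dp[1][8] = 5.

5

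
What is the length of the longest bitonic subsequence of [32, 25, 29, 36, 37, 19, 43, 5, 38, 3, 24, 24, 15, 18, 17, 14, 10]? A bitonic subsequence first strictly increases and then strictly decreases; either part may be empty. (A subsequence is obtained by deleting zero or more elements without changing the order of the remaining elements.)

One longest bitonic subsequence is 25, 29, 36, 37, 43, 38, 24, 18, 17, 14, 10 (positions 2,3,4,5,7,9,12,14,15,16,17): it rises to 43 then falls. Length 11 is optimal.

11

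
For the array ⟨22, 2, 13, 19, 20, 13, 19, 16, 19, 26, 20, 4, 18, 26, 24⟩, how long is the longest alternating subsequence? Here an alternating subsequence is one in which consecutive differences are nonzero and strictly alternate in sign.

Track the best alternating length ending on an up-step vs a down-step at each position: up/down = 1/1, 1/2, 3/2, 3/2, 3/2, 3/4, 5/4, 5/6, 7/4, 7/1, 7/8, 3/8, 9/8, 9/1, 9/10.
The maximum over both is 10; one such subsequence is 22, 2, 19, 13, 19, 16, 26, 20, 26, 24.

10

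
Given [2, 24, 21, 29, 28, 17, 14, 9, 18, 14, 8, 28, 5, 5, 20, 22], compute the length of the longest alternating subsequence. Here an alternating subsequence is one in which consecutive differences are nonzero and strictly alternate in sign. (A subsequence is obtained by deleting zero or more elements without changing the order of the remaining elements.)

Track the best alternating length ending on an up-step vs a down-step at each position: up/down = 1/1, 2/1, 2/3, 4/1, 4/5, 2/5, 2/5, 2/5, 6/5, 6/7, 2/7, 8/5, 2/9, 2/9, 10/9, 10/9.
The maximum over both is 10; one such subsequence is 2, 24, 21, 29, 17, 18, 14, 28, 5, 20.

10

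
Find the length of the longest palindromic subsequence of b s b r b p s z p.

Using dp[i][j] = 2 + dp[i+1][j−1] if the ends match, else max(dp[i+1][j], dp[i][j−1]):
dp[1][9] = 5. A witness is sbrbs at positions 2,3,4,5,7.

5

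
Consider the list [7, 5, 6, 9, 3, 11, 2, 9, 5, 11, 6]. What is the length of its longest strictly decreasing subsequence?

4

Let dp[i] be the longest decreasing subsequence ending at position i. Then dp = [1, 2, 2, 1, 3, 1, 4, 2, 3, 1, 3].
The maximum is 4; one witness is 7, 5, 3, 2 at positions 1,2,5,7.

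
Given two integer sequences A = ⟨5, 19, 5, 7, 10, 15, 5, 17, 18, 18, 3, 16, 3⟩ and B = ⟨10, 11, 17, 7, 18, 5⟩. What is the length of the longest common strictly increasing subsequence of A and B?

3

For each value that appears in both, track the longest common increasing run ending there.
The best achievable length is 3; one witness is 10, 17, 18 (A-positions 5,8,9, B-positions 1,3,5).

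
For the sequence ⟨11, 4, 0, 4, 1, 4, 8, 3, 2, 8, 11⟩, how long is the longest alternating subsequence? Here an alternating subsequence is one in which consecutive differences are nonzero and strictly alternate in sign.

7

A longest alternating subsequence is 11, 0, 4, 1, 4, 3, 8 (positions 1,3,4,5,6,8,10); its 6 consecutive differences strictly alternate in sign, and length 7 is optimal.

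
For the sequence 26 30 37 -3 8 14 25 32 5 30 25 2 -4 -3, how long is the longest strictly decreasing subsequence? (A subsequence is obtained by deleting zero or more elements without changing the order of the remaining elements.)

One longest decreasing subsequence is 37, 32, 30, 25, 2, -4 (positions 3,8,10,11,12,13), of length 6; no longer one exists.

6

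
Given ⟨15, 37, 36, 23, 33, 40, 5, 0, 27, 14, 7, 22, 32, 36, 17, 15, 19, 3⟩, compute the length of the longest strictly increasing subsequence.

5

Let dp[i] be the longest increasing subsequence ending at position i. Then dp = [1, 2, 2, 2, 3, 4, 1, 1, 3, 2, 2, 3, 4, 5, 3, 3, 4, 2].
The maximum is 5; one witness is 15, 23, 27, 32, 36 at positions 1,4,9,13,14.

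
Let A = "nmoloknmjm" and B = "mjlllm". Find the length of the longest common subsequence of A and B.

A longest common subsequence is mlm (length 3); the LCS DP confirms no longer common subsequence exists.

3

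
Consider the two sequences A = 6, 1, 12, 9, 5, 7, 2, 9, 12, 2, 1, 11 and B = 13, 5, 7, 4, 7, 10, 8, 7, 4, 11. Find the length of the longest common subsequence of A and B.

Backtracking the LCS table gives one alignment: 5 (A5,B2) → 7 (A6,B8) → 11 (A12,B10).
So the longest common subsequence has length 3.

3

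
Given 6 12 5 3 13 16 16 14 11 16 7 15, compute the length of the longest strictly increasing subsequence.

5

One longest increasing subsequence is 6, 12, 13, 14, 16 (positions 1,2,5,8,10), of length 5; no longer one exists.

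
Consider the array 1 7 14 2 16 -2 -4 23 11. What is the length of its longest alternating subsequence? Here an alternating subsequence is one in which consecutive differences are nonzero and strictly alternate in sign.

7

A longest alternating subsequence is 1, 7, 2, 16, -2, 23, 11 (positions 1,2,4,5,6,8,9); its 6 consecutive differences strictly alternate in sign, and length 7 is optimal.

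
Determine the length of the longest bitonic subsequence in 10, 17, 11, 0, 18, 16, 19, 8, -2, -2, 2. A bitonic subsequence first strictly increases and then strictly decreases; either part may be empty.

One longest bitonic subsequence is 10, 17, 18, 16, 8, 2 (positions 1,2,5,6,8,11): it rises to 18 then falls. Length 6 is optimal.

6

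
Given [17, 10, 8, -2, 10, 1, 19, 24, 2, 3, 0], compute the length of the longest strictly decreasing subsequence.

5

Let dp[i] be the longest decreasing subsequence ending at position i. Then dp = [1, 2, 3, 4, 2, 4, 1, 1, 4, 4, 5].
The maximum is 5; one witness is 17, 10, 8, 1, 0 at positions 1,2,3,6,11.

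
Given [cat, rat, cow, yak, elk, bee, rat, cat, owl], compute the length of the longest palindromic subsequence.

One longest palindromic subsequence is cat rat bee rat cat (positions 1,2,6,7,8); it reads the same forward and backward, and the interval DP gives dp[1][9] = 5.

5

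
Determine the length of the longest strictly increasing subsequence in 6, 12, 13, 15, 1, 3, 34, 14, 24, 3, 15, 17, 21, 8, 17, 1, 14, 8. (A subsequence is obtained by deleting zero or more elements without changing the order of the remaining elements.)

7

One longest increasing subsequence is 6, 12, 13, 14, 15, 17, 21 (positions 1,2,3,8,11,12,13), of length 7; no longer one exists.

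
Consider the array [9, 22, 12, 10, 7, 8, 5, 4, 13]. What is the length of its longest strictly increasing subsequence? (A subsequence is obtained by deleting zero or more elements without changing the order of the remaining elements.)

Scanning left to right, the best length ending at each element is: 9→1, 22→2, 12→2, 10→2, 7→1, 8→2, 5→1, 4→1, 13→3.
So the longest increasing subsequence has length 3, e.g. 9, 12, 13.

3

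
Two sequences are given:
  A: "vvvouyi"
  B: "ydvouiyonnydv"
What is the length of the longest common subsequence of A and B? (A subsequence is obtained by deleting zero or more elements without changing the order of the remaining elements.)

4

Backtracking the LCS table gives one alignment: v (A3,B3) → o (A4,B4) → u (A5,B5) → y (A6,B11).
So the longest common subsequence has length 4.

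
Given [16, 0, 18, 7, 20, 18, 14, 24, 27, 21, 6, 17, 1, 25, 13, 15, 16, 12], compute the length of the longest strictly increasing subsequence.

5

One longest increasing subsequence is 16, 18, 20, 24, 27 (positions 1,3,5,8,9), of length 5; no longer one exists.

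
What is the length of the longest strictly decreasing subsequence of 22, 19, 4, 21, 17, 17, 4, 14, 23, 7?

One longest decreasing subsequence is 22, 19, 17, 14, 7 (positions 1,2,5,8,10), of length 5; no longer one exists.

5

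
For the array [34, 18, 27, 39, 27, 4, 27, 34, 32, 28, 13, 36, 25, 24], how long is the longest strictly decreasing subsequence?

6

Scanning left to right, the best length ending at each element is: 34→1, 18→2, 27→2, 39→1, 27→2, 4→3, 27→2, 34→2, 32→3, 28→4, 13→5, 36→2, 25→5, 24→6.
So the longest decreasing subsequence has length 6, e.g. 39, 34, 32, 28, 25, 24.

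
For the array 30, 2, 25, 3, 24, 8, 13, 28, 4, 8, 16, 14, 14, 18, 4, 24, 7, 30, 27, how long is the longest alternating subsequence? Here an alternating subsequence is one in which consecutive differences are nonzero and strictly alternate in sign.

16

Track the best alternating length ending on an up-step vs a down-step at each position: up/down = 1/1, 1/2, 3/2, 3/4, 5/4, 5/6, 7/6, 7/2, 5/8, 9/8, 9/8, 9/10, 9/10, 11/8, 5/12, 13/8, 13/14, 15/1, 15/16.
The maximum over both is 16; one such subsequence is 30, 2, 25, 3, 24, 8, 13, 4, 16, 14, 18, 4, 24, 7, 30, 27.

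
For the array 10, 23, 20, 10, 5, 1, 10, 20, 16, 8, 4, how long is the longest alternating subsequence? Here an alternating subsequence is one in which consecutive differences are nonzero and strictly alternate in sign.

Track the best alternating length ending on an up-step vs a down-step at each position: up/down = 1/1, 2/1, 2/3, 1/3, 1/3, 1/3, 4/3, 4/3, 4/5, 4/5, 4/5.
The maximum over both is 5; one such subsequence is 10, 23, 10, 20, 16.

5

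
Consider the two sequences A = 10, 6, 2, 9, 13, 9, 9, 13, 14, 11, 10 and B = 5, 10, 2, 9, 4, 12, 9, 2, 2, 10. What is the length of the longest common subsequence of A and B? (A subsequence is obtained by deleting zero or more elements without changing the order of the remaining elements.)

A longest common subsequence is 10, 2, 9, 9, 10 (length 5); the LCS DP confirms no longer common subsequence exists.

5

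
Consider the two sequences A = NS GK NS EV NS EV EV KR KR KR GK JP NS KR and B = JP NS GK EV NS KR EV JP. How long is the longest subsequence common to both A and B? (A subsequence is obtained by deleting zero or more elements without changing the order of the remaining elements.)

6

Backtracking the LCS table gives one alignment: NS (A1,B2) → GK (A2,B3) → EV (A4,B4) → NS (A5,B5) → EV (A7,B7) → JP (A12,B8).
So the longest common subsequence has length 6.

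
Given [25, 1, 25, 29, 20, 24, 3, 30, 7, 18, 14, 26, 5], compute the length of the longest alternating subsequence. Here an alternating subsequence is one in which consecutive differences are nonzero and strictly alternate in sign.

A longest alternating subsequence is 25, 1, 25, 20, 24, 3, 30, 7, 18, 14, 26, 5 (positions 1,2,3,5,6,7,8,9,10,11,12,13); its 11 consecutive differences strictly alternate in sign, and length 12 is optimal.

12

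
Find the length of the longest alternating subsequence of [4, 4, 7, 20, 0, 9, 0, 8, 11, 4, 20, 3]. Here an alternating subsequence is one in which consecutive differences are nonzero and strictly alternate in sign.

9

Track the best alternating length ending on an up-step vs a down-step at each position: up/down = 1/1, 1/1, 2/1, 2/1, 1/3, 4/3, 1/5, 6/5, 6/3, 6/7, 8/1, 6/9.
The maximum over both is 9; one such subsequence is 4, 7, 0, 9, 0, 8, 4, 20, 3.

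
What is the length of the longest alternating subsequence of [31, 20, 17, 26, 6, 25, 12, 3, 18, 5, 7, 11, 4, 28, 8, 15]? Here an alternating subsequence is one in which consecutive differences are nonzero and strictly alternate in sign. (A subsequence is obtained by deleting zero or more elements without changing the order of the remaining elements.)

Track the best alternating length ending on an up-step vs a down-step at each position: up/down = 1/1, 1/2, 1/2, 3/2, 1/4, 5/4, 5/6, 1/6, 7/6, 7/8, 9/8, 9/8, 7/10, 11/2, 11/12, 13/12.
The maximum over both is 13; one such subsequence is 31, 20, 26, 6, 25, 12, 18, 5, 7, 4, 28, 8, 15.

13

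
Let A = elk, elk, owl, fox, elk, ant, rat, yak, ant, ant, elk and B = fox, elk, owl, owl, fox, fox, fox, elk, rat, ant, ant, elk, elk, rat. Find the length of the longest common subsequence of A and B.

8

Backtracking the LCS table gives one alignment: elk (A1,B2) → owl (A3,B4) → fox (A4,B7) → elk (A5,B8) → rat (A7,B9) → ant (A9,B10) → ant (A10,B11) → elk (A11,B13).
So the longest common subsequence has length 8.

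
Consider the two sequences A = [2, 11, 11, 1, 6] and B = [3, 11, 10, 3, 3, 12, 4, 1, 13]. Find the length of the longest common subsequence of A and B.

2

Backtracking the LCS table gives one alignment: 11 (A2,B2) → 1 (A4,B8).
So the longest common subsequence has length 2.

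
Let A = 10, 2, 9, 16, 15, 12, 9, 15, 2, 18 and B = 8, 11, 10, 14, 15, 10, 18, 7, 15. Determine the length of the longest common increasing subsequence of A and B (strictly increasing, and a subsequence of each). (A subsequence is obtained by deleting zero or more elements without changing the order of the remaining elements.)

3

For each value that appears in both, track the longest common increasing run ending there.
The best achievable length is 3; one witness is 10, 15, 18 (A-positions 1,5,10, B-positions 3,5,7).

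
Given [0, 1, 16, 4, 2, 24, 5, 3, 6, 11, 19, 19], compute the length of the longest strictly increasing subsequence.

One longest increasing subsequence is 0, 1, 4, 5, 6, 11, 19 (positions 1,2,4,7,9,10,11), of length 7; no longer one exists.

7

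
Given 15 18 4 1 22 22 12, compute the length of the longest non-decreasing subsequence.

Scanning left to right, the best length ending at each element is: 15→1, 18→2, 4→1, 1→1, 22→3, 22→4, 12→2.
So the longest non-decreasing subsequence has length 4, e.g. 15, 18, 22, 22.

4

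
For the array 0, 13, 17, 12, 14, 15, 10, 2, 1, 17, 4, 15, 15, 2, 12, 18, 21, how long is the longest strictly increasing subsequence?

7

Let dp[i] be the longest increasing subsequence ending at position i. Then dp = [1, 2, 3, 2, 3, 4, 2, 2, 2, 5, 3, 4, 4, 3, 4, 6, 7].
The maximum is 7; one witness is 0, 13, 14, 15, 17, 18, 21 at positions 1,2,5,6,10,16,17.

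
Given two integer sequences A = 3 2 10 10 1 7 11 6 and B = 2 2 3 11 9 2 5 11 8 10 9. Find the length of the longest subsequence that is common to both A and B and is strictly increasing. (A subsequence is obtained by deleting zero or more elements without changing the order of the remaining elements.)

A longest common strictly increasing subsequence is 2, 11 (length 2); it appears in order in both A and B, and no longer such subsequence exists.

2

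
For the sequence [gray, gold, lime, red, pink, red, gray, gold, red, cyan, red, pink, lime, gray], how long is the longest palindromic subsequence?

9

Using dp[i][j] = 2 + dp[i+1][j−1] if the ends match, else max(dp[i+1][j], dp[i][j−1]):
dp[1][14] = 9. A witness is gray lime pink red cyan red pink lime gray at positions 1,3,5,6,10,11,12,13,14.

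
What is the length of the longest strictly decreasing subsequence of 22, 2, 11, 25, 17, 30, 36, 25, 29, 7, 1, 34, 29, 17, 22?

4

Let dp[i] be the longest decreasing subsequence ending at position i. Then dp = [1, 2, 2, 1, 2, 1, 1, 2, 2, 3, 4, 2, 3, 4, 4].
The maximum is 4; one witness is 22, 11, 7, 1 at positions 1,3,10,11.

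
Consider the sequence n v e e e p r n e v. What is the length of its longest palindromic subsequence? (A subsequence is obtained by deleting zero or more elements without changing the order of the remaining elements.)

One longest palindromic subsequence is veeeev (positions 2,3,4,5,9,10); it reads the same forward and backward, and the interval DP gives dp[1][10] = 6.

6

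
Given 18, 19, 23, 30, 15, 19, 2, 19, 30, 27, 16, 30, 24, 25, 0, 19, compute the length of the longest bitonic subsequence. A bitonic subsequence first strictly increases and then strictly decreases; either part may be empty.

One longest bitonic subsequence is 18, 19, 23, 30, 27, 25, 19 (positions 1,2,3,4,10,14,16): it rises to 30 then falls. Length 7 is optimal.

7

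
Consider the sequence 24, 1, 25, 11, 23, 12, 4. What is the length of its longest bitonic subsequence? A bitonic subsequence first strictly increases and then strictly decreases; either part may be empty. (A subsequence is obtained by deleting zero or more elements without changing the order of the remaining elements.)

Let inc[i] be the LIS ending at i and dec[i] the longest strictly decreasing subsequence starting at i. inc = [1, 1, 2, 2, 3, 3, 2], dec = [4, 1, 4, 2, 3, 2, 1].
max_i inc[i]+dec[i]−1 = 5, with one witness 24, 25, 23, 12, 4.

5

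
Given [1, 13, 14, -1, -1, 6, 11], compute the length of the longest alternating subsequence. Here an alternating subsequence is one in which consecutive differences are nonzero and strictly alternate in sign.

4

Track the best alternating length ending on an up-step vs a down-step at each position: up/down = 1/1, 2/1, 2/1, 1/3, 1/3, 4/3, 4/3.
The maximum over both is 4; one such subsequence is 1, 13, -1, 6.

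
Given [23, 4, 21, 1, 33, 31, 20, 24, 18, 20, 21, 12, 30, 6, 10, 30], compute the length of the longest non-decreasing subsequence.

Scanning left to right, the best length ending at each element is: 23→1, 4→1, 21→2, 1→1, 33→3, 31→3, 20→2, 24→3, 18→2, 20→3, 21→4, 12→2, 30→5, 6→2, 10→3, 30→6.
So the longest non-decreasing subsequence has length 6, e.g. 4, 20, 20, 21, 30, 30.

6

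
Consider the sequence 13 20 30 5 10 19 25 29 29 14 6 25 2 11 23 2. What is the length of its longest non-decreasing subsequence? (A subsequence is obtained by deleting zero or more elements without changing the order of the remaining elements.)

6

Scanning left to right, the best length ending at each element is: 13→1, 20→2, 30→3, 5→1, 10→2, 19→3, 25→4, 29→5, 29→6, 14→3, 6→2, 25→5, 2→1, 11→3, 23→4, 2→2.
So the longest non-decreasing subsequence has length 6, e.g. 5, 10, 19, 25, 29, 29.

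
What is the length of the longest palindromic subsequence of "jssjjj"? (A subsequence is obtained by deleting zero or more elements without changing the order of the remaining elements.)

4

Using dp[i][j] = 2 + dp[i+1][j−1] if the ends match, else max(dp[i+1][j], dp[i][j−1]):
dp[1][6] = 4. A witness is jjjj at positions 1,4,5,6.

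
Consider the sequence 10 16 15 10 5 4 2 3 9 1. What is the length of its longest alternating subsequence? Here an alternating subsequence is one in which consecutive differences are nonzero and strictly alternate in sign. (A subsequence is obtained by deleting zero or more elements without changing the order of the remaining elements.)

5

Track the best alternating length ending on an up-step vs a down-step at each position: up/down = 1/1, 2/1, 2/3, 1/3, 1/3, 1/3, 1/3, 4/3, 4/3, 1/5.
The maximum over both is 5; one such subsequence is 10, 16, 2, 3, 1.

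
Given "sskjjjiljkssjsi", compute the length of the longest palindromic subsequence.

10

One longest palindromic subsequence is sskjjjjkss (positions 1,2,3,4,5,6,9,10,12,14); it reads the same forward and backward, and the interval DP gives dp[1][15] = 10.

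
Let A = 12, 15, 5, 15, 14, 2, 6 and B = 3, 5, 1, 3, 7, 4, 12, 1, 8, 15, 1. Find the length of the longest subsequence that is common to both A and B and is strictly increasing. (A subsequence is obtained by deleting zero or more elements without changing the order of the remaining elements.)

For each value that appears in both, track the longest common increasing run ending there.
The best achievable length is 2; one witness is 12, 15 (A-positions 1,2, B-positions 7,10).

2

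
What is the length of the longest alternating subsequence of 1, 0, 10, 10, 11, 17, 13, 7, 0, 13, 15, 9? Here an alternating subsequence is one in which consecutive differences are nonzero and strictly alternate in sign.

Track the best alternating length ending on an up-step vs a down-step at each position: up/down = 1/1, 1/2, 3/1, 3/1, 3/1, 3/1, 3/4, 3/4, 1/4, 5/4, 5/4, 5/6.
The maximum over both is 6; one such subsequence is 1, 0, 10, 7, 13, 9.

6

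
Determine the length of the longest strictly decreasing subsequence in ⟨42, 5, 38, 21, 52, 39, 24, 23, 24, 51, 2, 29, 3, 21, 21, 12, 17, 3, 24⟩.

Scanning left to right, the best length ending at each element is: 42→1, 5→2, 38→2, 21→3, 52→1, 39→2, 24→3, 23→4, 24→3, 51→2, 2→5, 29→3, 3→5, 21→5, 21→5, 12→6, 17→6, 3→7, 24→4.
So the longest decreasing subsequence has length 7, e.g. 42, 38, 24, 23, 21, 12, 3.

7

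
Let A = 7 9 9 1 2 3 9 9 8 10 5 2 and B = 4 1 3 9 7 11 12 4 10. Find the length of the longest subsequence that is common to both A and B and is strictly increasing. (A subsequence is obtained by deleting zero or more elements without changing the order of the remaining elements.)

4

A longest common strictly increasing subsequence is 1, 3, 9, 10 (length 4); it appears in order in both A and B, and no longer such subsequence exists.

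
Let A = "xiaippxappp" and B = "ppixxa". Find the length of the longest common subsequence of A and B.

Backtracking the LCS table gives one alignment: p (A5,B1) → p (A6,B2) → x (A7,B5) → a (A8,B6).
So the longest common subsequence has length 4.

4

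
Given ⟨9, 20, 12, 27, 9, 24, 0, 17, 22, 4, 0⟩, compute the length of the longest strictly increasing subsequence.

One longest increasing subsequence is 9, 12, 17, 22 (positions 1,3,8,9), of length 4; no longer one exists.

4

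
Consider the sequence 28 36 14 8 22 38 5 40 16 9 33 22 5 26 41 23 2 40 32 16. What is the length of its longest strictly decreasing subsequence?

One longest decreasing subsequence is 28, 22, 16, 9, 5, 2 (positions 1,5,9,10,13,17), of length 6; no longer one exists.

6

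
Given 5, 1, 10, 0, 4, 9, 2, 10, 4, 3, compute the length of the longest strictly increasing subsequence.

4

Let dp[i] be the longest increasing subsequence ending at position i. Then dp = [1, 1, 2, 1, 2, 3, 2, 4, 3, 3].
The maximum is 4; one witness is 1, 4, 9, 10 at positions 2,5,6,8.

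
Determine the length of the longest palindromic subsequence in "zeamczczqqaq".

One longest palindromic subsequence is azcza (positions 3,6,7,8,11); it reads the same forward and backward, and the interval DP gives dp[1][12] = 5.

5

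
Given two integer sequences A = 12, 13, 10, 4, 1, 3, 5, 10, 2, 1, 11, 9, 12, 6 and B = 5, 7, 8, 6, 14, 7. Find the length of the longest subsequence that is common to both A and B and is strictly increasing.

2

A longest common strictly increasing subsequence is 5, 6 (length 2); it appears in order in both A and B, and no longer such subsequence exists.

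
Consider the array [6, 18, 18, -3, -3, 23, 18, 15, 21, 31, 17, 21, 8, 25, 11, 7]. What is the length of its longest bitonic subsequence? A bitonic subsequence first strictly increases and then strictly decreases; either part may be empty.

One longest bitonic subsequence is 6, 18, 23, 21, 17, 11, 7 (positions 1,2,6,9,11,15,16): it rises to 23 then falls. Length 7 is optimal.

7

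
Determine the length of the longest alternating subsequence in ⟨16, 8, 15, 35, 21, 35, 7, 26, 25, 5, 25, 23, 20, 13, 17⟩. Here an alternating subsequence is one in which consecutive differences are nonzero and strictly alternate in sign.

11

Track the best alternating length ending on an up-step vs a down-step at each position: up/down = 1/1, 1/2, 3/2, 3/1, 3/4, 5/1, 1/6, 7/6, 7/8, 1/8, 9/8, 9/10, 9/10, 9/10, 11/10.
The maximum over both is 11; one such subsequence is 16, 8, 35, 21, 35, 7, 26, 5, 25, 13, 17.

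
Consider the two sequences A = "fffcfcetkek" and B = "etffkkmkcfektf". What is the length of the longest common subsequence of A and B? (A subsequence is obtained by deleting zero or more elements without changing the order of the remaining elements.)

6

Backtracking the LCS table gives one alignment: f (A1,B3) → f (A2,B4) → c (A4,B9) → f (A5,B10) → e (A7,B11) → t (A8,B13).
So the longest common subsequence has length 6.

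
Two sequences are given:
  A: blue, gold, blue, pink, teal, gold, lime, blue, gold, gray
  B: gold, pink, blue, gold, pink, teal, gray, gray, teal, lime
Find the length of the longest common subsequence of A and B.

A longest common subsequence is blue, gold, pink, teal, lime (length 5); the LCS DP confirms no longer common subsequence exists.

5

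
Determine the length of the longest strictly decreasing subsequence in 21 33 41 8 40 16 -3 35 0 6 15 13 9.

Let dp[i] be the longest decreasing subsequence ending at position i. Then dp = [1, 1, 1, 2, 2, 3, 4, 3, 4, 4, 4, 5, 6].
The maximum is 6; one witness is 41, 40, 16, 15, 13, 9 at positions 3,5,6,11,12,13.

6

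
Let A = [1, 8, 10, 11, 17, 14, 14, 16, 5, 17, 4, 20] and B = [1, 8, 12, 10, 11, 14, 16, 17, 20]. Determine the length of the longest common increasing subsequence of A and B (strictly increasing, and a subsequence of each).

A longest common strictly increasing subsequence is 1, 8, 10, 11, 14, 16, 17, 20 (length 8); it appears in order in both A and B, and no longer such subsequence exists.

8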